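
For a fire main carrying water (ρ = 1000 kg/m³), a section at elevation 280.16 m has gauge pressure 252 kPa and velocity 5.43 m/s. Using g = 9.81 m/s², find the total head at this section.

h ≈ 307.35 m

Pressure head ψ = P/(ρg) = 252×1000 / (1000 × 9.81) = 25.69 m.
Velocity head = v²/(2g) = 5.43² / (2 × 9.81) = 1.503 m.
h = z + ψ + v²/(2g) = 280.16 + 25.69 + 1.503 = 307.35 m.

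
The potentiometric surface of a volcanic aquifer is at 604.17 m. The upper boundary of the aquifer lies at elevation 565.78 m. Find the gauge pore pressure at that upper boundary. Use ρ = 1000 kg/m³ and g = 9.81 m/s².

P ≈ 377 kPa

Pressure head at the aquifer top: ψ = h − z = 604.17 − 565.78 = 38.39 m.
P = ρgψ = 1000 × 9.81 × 38.39 = 376606 Pa ≈ 377 kPa.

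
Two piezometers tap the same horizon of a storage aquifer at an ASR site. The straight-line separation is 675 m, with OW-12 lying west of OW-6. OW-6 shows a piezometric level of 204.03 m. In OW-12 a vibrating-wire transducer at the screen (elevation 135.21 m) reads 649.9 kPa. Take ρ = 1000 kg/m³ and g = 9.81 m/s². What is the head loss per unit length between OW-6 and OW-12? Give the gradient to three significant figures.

i ≈ 0.00381 m/m

Total head at OW-6: h = 204.03 m (water level in the piezometer is the total head).
Pressure head at OW-12: ψ = P/(ρg) = 649.9×1000 / (1000 × 9.81) = 66.25 m.
Total head at OW-12: h = z + ψ = 135.21 + 66.25 = 201.46 m.
Head difference: h(OW-6) − h(OW-12) = 204.03 − 201.46 = 2.57 m.
Hydraulic gradient: i = |Δh| / L = 2.57 / 675 = 0.00381.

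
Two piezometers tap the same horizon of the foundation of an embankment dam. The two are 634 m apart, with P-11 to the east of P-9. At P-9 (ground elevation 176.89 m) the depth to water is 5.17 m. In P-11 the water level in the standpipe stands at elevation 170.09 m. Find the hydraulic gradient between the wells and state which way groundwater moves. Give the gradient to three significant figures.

Total head at P-9: h = 176.89 − 5.17 = 171.72 m.
Total head at P-11: h = 170.09 m (water level in the piezometer is the total head).
Head difference: h(P-9) − h(P-11) = 171.72 − 170.09 = 1.63 m.
Hydraulic gradient: i = |Δh| / L = 1.63 / 634 = 0.00257.
Flow is from higher to lower head: from P-9 toward P-11, i.e. toward the east.

i ≈ 0.00257; groundwater flows toward the east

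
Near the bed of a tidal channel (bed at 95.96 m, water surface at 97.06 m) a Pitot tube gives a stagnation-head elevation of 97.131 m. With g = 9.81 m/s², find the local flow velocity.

v ≈ 1.18 m/s

Near the bed, under hydrostatic conditions, the piezometric head (z + ψ) equals the free-surface elevation, 97.06 m.
Velocity head = total − piezometric = 97.131 − 97.06 = 0.071 m.
v = √(2g·h_v) = √(2 × 9.81 × 0.071) = 1.18 m/s.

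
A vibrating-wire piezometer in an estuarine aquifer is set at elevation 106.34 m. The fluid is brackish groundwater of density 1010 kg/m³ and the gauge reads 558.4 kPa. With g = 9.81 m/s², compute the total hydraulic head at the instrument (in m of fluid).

h ≈ 162.70 m

ψ = P/(ρg) = 558.4×1000 / (1010 × 9.81) = 56.36 m.
h = z + ψ = 106.34 + 56.36 = 162.70 m.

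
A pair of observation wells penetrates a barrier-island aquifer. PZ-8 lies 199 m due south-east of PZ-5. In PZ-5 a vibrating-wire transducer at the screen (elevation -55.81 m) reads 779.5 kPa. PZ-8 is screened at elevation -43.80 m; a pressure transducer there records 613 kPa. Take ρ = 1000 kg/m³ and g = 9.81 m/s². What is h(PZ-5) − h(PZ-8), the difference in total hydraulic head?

Pressure head at PZ-5: ψ = P/(ρg) = 779.5×1000 / (1000 × 9.81) = 79.46 m.
Total head at PZ-5: h = z + ψ = -55.81 + 79.46 = 23.65 m.
Pressure head at PZ-8: ψ = P/(ρg) = 613×1000 / (1000 × 9.81) = 62.49 m.
Total head at PZ-8: h = z + ψ = -43.80 + 62.49 = 18.69 m.
Head difference: h(PZ-5) − h(PZ-8) = 23.65 − 18.69 = 4.96 m.

Δh ≈ 4.96 m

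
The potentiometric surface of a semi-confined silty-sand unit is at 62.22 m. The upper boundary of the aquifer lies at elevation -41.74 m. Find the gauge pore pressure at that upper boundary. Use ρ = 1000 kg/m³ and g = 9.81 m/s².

Pressure head at the aquifer top: ψ = h − z = 62.22 − (-41.74) = 103.96 m.
P = ρgψ = 1000 × 9.81 × 103.96 = 1019848 Pa ≈ 1020 kPa.

P ≈ 1020 kPa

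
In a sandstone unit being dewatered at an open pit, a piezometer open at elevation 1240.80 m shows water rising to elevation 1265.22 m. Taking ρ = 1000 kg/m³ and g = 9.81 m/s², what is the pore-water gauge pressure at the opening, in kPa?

Pressure head ψ = h − z = 1265.22 − 1240.80 = 24.42 m.
P = ρgψ = 1000 × 9.81 × 24.42 = 239560 Pa ≈ 240 kPa.

P ≈ 240 kPa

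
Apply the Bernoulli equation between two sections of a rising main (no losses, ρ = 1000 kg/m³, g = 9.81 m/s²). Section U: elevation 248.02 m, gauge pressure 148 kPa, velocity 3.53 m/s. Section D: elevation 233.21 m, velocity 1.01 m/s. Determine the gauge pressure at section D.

Pressure head at U: ψ₁ = P₁/(ρg) = 148×1000 / (1000 × 9.81) = 15.09 m.
Velocity heads: v₁²/2g = 3.53²/19.62 = 0.635 m; v₂²/2g = 1.01²/19.62 = 0.052 m.
Total head H = z₁ + ψ₁ + v₁²/2g = 248.02 + 15.09 + 0.635 = 263.75 m.
ψ₂ = H − z₂ − v₂²/2g = 263.75 − 233.21 − 0.052 = 30.49 m.
P₂ = ρgψ₂ = 1000 × 9.81 × 30.49 ≈ 299 kPa.

P₂ ≈ 299 kPa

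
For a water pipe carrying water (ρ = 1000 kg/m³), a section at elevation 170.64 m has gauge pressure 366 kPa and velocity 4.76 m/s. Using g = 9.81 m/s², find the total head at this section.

Pressure head ψ = P/(ρg) = 366×1000 / (1000 × 9.81) = 37.31 m.
Velocity head = v²/(2g) = 4.76² / (2 × 9.81) = 1.155 m.
h = z + ψ + v²/(2g) = 170.64 + 37.31 + 1.155 = 209.10 m.

h ≈ 209.10 m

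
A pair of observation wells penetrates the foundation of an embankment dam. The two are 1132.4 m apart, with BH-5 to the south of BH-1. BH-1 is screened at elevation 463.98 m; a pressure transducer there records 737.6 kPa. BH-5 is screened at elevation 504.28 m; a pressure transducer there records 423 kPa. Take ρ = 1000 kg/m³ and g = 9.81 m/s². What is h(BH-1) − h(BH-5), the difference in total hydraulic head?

Δh ≈ -8.23 m

Pressure head at BH-1: ψ = P/(ρg) = 737.6×1000 / (1000 × 9.81) = 75.19 m.
Total head at BH-1: h = z + ψ = 463.98 + 75.19 = 539.17 m.
Pressure head at BH-5: ψ = P/(ρg) = 423×1000 / (1000 × 9.81) = 43.12 m.
Total head at BH-5: h = z + ψ = 504.28 + 43.12 = 547.40 m.
Head difference: h(BH-1) − h(BH-5) = 539.17 − 547.40 = -8.23 m.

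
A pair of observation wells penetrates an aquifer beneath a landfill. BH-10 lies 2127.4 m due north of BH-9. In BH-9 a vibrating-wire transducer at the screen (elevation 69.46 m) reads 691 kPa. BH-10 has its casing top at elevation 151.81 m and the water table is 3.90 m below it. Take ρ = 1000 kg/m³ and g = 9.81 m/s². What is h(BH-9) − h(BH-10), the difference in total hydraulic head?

Δh ≈ -8.01 m

Pressure head at BH-9: ψ = P/(ρg) = 691×1000 / (1000 × 9.81) = 70.44 m.
Total head at BH-9: h = z + ψ = 69.46 + 70.44 = 139.90 m.
Total head at BH-10: h = 151.81 − 3.90 = 147.91 m.
Head difference: h(BH-9) − h(BH-10) = 139.90 − 147.91 = -8.01 m.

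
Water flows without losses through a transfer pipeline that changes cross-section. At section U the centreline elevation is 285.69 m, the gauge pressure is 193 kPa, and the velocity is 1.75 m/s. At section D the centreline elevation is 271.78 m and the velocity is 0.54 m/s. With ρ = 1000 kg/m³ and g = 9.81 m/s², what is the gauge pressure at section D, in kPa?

Pressure head at U: ψ₁ = P₁/(ρg) = 193×1000 / (1000 × 9.81) = 19.67 m.
Velocity heads: v₁²/2g = 1.75²/19.62 = 0.156 m; v₂²/2g = 0.54²/19.62 = 0.015 m.
Total head H = z₁ + ψ₁ + v₁²/2g = 285.69 + 19.67 + 0.156 = 305.52 m.
ψ₂ = H − z₂ − v₂²/2g = 305.52 − 271.78 − 0.015 = 33.73 m.
P₂ = ρgψ₂ = 1000 × 9.81 × 33.73 ≈ 331 kPa.

P₂ ≈ 331 kPa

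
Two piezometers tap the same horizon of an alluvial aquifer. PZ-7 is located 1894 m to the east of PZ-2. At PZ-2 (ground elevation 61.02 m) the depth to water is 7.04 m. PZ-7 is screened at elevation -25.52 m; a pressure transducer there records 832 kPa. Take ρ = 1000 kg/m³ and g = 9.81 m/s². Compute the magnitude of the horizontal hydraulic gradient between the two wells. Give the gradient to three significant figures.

Total head at PZ-2: h = 61.02 − 7.04 = 53.98 m.
Pressure head at PZ-7: ψ = P/(ρg) = 832×1000 / (1000 × 9.81) = 84.81 m.
Total head at PZ-7: h = z + ψ = -25.52 + 84.81 = 59.29 m.
Head difference: h(PZ-2) − h(PZ-7) = 53.98 − 59.29 = -5.31 m.
Hydraulic gradient: i = |Δh| / L = 5.31 / 1894 = 0.00280.

i ≈ 0.00280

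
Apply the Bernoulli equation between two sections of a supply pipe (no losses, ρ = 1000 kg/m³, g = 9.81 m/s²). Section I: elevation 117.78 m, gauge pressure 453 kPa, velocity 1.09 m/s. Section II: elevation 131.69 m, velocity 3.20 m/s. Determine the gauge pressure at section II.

Pressure head at I: ψ₁ = P₁/(ρg) = 453×1000 / (1000 × 9.81) = 46.18 m.
Velocity heads: v₁²/2g = 1.09²/19.62 = 0.061 m; v₂²/2g = 3.20²/19.62 = 0.522 m.
Total head H = z₁ + ψ₁ + v₁²/2g = 117.78 + 46.18 + 0.061 = 164.02 m.
ψ₂ = H − z₂ − v₂²/2g = 164.02 − 131.69 − 0.522 = 31.81 m.
P₂ = ρgψ₂ = 1000 × 9.81 × 31.81 ≈ 312 kPa.

P₂ ≈ 312 kPa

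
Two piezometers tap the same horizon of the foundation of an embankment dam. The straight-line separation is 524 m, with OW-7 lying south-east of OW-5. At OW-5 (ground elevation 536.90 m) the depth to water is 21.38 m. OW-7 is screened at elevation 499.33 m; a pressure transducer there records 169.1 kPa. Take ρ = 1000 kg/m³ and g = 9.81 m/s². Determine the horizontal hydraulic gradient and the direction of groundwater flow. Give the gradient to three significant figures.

Total head at OW-5: h = 536.90 − 21.38 = 515.52 m.
Pressure head at OW-7: ψ = P/(ρg) = 169.1×1000 / (1000 × 9.81) = 17.24 m.
Total head at OW-7: h = z + ψ = 499.33 + 17.24 = 516.57 m.
Head difference: h(OW-5) − h(OW-7) = 515.52 − 516.57 = -1.05 m.
Hydraulic gradient: i = |Δh| / L = 1.05 / 524 = 0.00200.
Flow is from higher to lower head: from OW-7 toward OW-5, i.e. toward the north-west.

i ≈ 0.00200; groundwater flows toward the north-west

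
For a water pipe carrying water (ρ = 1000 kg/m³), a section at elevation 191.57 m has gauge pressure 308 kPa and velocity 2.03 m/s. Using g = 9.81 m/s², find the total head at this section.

Pressure head ψ = P/(ρg) = 308×1000 / (1000 × 9.81) = 31.40 m.
Velocity head = v²/(2g) = 2.03² / (2 × 9.81) = 0.210 m.
h = z + ψ + v²/(2g) = 191.57 + 31.40 + 0.210 = 223.18 m.

h ≈ 223.18 m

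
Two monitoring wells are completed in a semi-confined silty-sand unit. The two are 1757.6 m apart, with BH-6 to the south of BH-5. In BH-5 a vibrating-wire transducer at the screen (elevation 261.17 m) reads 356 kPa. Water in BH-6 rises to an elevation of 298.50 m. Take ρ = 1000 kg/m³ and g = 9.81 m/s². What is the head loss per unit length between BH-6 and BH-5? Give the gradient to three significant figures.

Pressure head at BH-5: ψ = P/(ρg) = 356×1000 / (1000 × 9.81) = 36.29 m.
Total head at BH-5: h = z + ψ = 261.17 + 36.29 = 297.46 m.
Total head at BH-6: h = 298.50 m (water level in the piezometer is the total head).
Head difference: h(BH-5) − h(BH-6) = 297.46 − 298.50 = -1.04 m.
Hydraulic gradient: i = |Δh| / L = 1.04 / 1757.6 = 0.000592.

i ≈ 0.000592 m/m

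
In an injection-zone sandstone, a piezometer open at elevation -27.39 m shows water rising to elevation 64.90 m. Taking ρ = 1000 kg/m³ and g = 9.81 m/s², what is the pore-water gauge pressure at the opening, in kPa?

Pressure head ψ = h − z = 64.90 − (-27.39) = 92.29 m.
P = ρgψ = 1000 × 9.81 × 92.29 = 905365 Pa ≈ 905 kPa.

P ≈ 905 kPa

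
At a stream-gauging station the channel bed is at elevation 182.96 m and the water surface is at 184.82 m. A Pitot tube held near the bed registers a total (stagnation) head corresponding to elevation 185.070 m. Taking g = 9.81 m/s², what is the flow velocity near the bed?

Near the bed, under hydrostatic conditions, the piezometric head (z + ψ) equals the free-surface elevation, 184.82 m.
Velocity head = total − piezometric = 185.070 − 184.82 = 0.250 m.
v = √(2g·h_v) = √(2 × 9.81 × 0.250) = 2.21 m/s.

v ≈ 2.21 m/s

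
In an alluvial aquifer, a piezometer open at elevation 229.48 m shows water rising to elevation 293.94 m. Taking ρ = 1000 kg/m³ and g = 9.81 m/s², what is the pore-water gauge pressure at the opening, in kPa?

Pressure head ψ = h − z = 293.94 − 229.48 = 64.46 m.
P = ρgψ = 1000 × 9.81 × 64.46 = 632353 Pa ≈ 632 kPa.

P ≈ 632 kPa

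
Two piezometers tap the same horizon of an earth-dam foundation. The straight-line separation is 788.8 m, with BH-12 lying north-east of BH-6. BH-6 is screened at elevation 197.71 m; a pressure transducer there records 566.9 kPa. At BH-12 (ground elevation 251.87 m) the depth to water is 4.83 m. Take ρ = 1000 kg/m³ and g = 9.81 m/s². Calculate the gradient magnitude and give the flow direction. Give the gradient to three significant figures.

Pressure head at BH-6: ψ = P/(ρg) = 566.9×1000 / (1000 × 9.81) = 57.79 m.
Total head at BH-6: h = z + ψ = 197.71 + 57.79 = 255.50 m.
Total head at BH-12: h = 251.87 − 4.83 = 247.04 m.
Head difference: h(BH-6) − h(BH-12) = 255.50 − 247.04 = 8.46 m.
Hydraulic gradient: i = |Δh| / L = 8.46 / 788.8 = 0.0107.
Flow is from higher to lower head: from BH-6 toward BH-12, i.e. toward the north-east.

i ≈ 0.0107; groundwater flows toward the north-east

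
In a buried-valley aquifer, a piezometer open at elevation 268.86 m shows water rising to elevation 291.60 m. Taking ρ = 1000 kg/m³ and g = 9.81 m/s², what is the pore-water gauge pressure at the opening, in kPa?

Pressure head ψ = h − z = 291.60 − 268.86 = 22.74 m.
P = ρgψ = 1000 × 9.81 × 22.74 = 223079 Pa ≈ 223 kPa.

P ≈ 223 kPa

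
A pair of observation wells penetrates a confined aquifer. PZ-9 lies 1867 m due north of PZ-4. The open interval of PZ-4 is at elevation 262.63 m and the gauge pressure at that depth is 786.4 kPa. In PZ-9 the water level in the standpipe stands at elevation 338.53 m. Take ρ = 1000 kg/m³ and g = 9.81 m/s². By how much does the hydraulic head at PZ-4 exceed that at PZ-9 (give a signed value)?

Δh ≈ 4.26 m

Pressure head at PZ-4: ψ = P/(ρg) = 786.4×1000 / (1000 × 9.81) = 80.16 m.
Total head at PZ-4: h = z + ψ = 262.63 + 80.16 = 342.79 m.
Total head at PZ-9: h = 338.53 m (water level in the piezometer is the total head).
Head difference: h(PZ-4) − h(PZ-9) = 342.79 − 338.53 = 4.26 m.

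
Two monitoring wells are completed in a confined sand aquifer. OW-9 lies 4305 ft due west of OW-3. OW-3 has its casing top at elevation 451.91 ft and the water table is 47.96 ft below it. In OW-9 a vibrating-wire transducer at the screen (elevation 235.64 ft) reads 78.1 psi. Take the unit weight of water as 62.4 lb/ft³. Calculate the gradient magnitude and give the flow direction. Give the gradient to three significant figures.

i ≈ 0.00277; groundwater flows toward the east

Total head at OW-3: h = 451.91 − 47.96 = 403.95 ft.
Pressure head at OW-9: ψ = 144·P/γ = 144 × 78.1 / 62.4 = 180.23 ft.
Total head at OW-9: h = z + ψ = 235.64 + 180.23 = 415.87 ft.
Head difference: h(OW-3) − h(OW-9) = 403.95 − 415.87 = -11.92 ft.
Hydraulic gradient: i = |Δh| / L = 11.92 / 4305 = 0.00277.
Flow is from higher to lower head: from OW-9 toward OW-3, i.e. toward the east.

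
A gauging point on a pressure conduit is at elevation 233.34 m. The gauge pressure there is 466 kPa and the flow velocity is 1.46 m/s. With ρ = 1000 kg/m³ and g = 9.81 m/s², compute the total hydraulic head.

h ≈ 280.95 m

Pressure head ψ = P/(ρg) = 466×1000 / (1000 × 9.81) = 47.50 m.
Velocity head = v²/(2g) = 1.46² / (2 × 9.81) = 0.109 m.
h = z + ψ + v²/(2g) = 233.34 + 47.50 + 0.109 = 280.95 m.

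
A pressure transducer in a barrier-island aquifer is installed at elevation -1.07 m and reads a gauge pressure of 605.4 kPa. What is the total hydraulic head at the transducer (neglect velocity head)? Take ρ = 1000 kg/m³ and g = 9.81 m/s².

h ≈ 60.64 m

ψ = P/(ρg) = 605.4×1000 / (1000 × 9.81) = 61.71 m.
h = z + ψ = -1.07 + 61.71 = 60.64 m.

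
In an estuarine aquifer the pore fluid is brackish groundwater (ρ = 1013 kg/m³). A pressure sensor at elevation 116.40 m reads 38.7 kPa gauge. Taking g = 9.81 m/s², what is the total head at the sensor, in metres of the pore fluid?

h ≈ 120.29 m

ψ = P/(ρg) = 38.7×1000 / (1013 × 9.81) = 3.89 m.
h = z + ψ = 116.40 + 3.89 = 120.29 m.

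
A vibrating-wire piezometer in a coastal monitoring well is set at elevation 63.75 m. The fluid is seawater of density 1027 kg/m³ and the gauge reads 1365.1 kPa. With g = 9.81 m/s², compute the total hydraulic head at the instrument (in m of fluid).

h ≈ 199.25 m

ψ = P/(ρg) = 1365.1×1000 / (1027 × 9.81) = 135.50 m.
h = z + ψ = 63.75 + 135.50 = 199.25 m.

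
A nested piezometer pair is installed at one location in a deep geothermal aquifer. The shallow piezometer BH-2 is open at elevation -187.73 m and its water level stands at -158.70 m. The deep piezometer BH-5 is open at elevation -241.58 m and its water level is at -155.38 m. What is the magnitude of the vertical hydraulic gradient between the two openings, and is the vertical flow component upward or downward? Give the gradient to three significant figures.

|i_v| ≈ 0.0617; vertical flow is upward

Total head at BH-2: h = -158.70 m (water level in the standpipe).
Total head at BH-5: h = -155.38 m.
Δh = h(BH-2) − h(BH-5) = -158.70 − (-155.38) = -3.32 m.
Vertical separation Δz = -187.73 − (-241.58) = 53.85 m.
|i_v| = |Δh| / Δz = 3.32 / 53.85 = 0.0617.
Head is higher in the deep piezometer, so vertical flow is upward (discharge condition).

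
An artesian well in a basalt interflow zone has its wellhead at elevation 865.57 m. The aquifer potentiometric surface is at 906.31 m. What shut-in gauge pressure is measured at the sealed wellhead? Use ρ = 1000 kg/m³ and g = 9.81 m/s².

P ≈ 400 kPa

Head above the cap: Δh = 906.31 − 865.57 = 40.74 m.
P = ρgΔh = 1000 × 9.81 × 40.74 = 399659 Pa ≈ 400 kPa.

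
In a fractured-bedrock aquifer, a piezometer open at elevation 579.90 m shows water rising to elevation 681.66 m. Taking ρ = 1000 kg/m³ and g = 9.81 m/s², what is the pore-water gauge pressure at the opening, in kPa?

Pressure head ψ = h − z = 681.66 − 579.90 = 101.76 m.
P = ρgψ = 1000 × 9.81 × 101.76 = 998266 Pa ≈ 998 kPa.

P ≈ 998 kPa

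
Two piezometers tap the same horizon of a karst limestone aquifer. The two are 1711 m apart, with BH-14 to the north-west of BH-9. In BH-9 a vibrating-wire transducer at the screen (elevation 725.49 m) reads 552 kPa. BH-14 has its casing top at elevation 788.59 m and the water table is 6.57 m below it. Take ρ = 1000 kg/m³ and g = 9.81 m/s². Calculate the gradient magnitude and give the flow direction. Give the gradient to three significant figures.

Pressure head at BH-9: ψ = P/(ρg) = 552×1000 / (1000 × 9.81) = 56.27 m.
Total head at BH-9: h = z + ψ = 725.49 + 56.27 = 781.76 m.
Total head at BH-14: h = 788.59 − 6.57 = 782.02 m.
Head difference: h(BH-9) − h(BH-14) = 781.76 − 782.02 = -0.26 m.
Hydraulic gradient: i = |Δh| / L = 0.26 / 1711 = 0.000152.
Flow is from higher to lower head: from BH-14 toward BH-9, i.e. toward the south-east.

i ≈ 0.000152; groundwater flows toward the south-east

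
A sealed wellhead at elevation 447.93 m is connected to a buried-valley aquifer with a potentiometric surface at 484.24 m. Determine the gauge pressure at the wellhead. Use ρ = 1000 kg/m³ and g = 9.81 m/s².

P ≈ 356 kPa

Head above the cap: Δh = 484.24 − 447.93 = 36.31 m.
P = ρgΔh = 1000 × 9.81 × 36.31 = 356201 Pa ≈ 356 kPa.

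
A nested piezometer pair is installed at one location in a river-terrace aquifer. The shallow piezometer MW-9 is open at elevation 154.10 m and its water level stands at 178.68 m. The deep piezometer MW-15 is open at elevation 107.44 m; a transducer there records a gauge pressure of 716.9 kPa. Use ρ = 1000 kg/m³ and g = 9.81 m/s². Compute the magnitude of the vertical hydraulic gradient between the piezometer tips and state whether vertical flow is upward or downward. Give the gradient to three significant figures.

Total head at MW-9: h = 178.68 m (water level in the standpipe).
Pressure head at MW-15: ψ = P/(ρg) = 716.9×1000 / (1000 × 9.81) = 73.08 m.
Total head at MW-15: h = z + ψ = 107.44 + 73.08 = 180.52 m.
Δh = h(MW-9) − h(MW-15) = 178.68 − 180.52 = -1.84 m.
Vertical separation Δz = 154.10 − 107.44 = 46.66 m.
|i_v| = |Δh| / Δz = 1.84 / 46.66 = 0.0394.
Head is higher in the deep piezometer, so vertical flow is upward (discharge condition).

|i_v| ≈ 0.0394; vertical flow is upward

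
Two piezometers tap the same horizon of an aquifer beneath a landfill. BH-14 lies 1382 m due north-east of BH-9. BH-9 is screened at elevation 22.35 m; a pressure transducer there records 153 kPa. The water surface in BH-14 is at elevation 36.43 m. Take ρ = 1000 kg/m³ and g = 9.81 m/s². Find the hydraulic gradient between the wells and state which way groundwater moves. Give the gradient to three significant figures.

Pressure head at BH-9: ψ = P/(ρg) = 153×1000 / (1000 × 9.81) = 15.60 m.
Total head at BH-9: h = z + ψ = 22.35 + 15.60 = 37.95 m.
Total head at BH-14: h = 36.43 m (water level in the piezometer is the total head).
Head difference: h(BH-9) − h(BH-14) = 37.95 − 36.43 = 1.52 m.
Hydraulic gradient: i = |Δh| / L = 1.52 / 1382 = 0.00110.
Flow is from higher to lower head: from BH-9 toward BH-14, i.e. toward the north-east.

i ≈ 0.00110; groundwater flows toward the north-east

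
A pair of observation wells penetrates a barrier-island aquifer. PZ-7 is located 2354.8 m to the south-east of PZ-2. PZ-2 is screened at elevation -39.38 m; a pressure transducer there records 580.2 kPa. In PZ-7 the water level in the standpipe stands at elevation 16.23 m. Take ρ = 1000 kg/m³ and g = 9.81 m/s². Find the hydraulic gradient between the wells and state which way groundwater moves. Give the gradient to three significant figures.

Pressure head at PZ-2: ψ = P/(ρg) = 580.2×1000 / (1000 × 9.81) = 59.14 m.
Total head at PZ-2: h = z + ψ = -39.38 + 59.14 = 19.76 m.
Total head at PZ-7: h = 16.23 m (water level in the piezometer is the total head).
Head difference: h(PZ-2) − h(PZ-7) = 19.76 − 16.23 = 3.53 m.
Hydraulic gradient: i = |Δh| / L = 3.53 / 2354.8 = 0.00150.
Flow is from higher to lower head: from PZ-2 toward PZ-7, i.e. toward the south-east.

i ≈ 0.00150; groundwater flows toward the south-east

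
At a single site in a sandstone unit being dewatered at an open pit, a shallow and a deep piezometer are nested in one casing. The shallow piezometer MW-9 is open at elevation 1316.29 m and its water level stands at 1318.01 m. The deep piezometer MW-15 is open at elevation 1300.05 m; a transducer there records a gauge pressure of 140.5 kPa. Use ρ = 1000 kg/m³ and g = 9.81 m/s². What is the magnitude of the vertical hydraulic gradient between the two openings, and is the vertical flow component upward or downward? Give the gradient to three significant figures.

Total head at MW-9: h = 1318.01 m (water level in the standpipe).
Pressure head at MW-15: ψ = P/(ρg) = 140.5×1000 / (1000 × 9.81) = 14.32 m.
Total head at MW-15: h = z + ψ = 1300.05 + 14.32 = 1314.37 m.
Δh = h(MW-9) − h(MW-15) = 1318.01 − 1314.37 = 3.64 m.
Vertical separation Δz = 1316.29 − 1300.05 = 16.24 m.
|i_v| = |Δh| / Δz = 3.64 / 16.24 = 0.224.
Head is higher in the shallow piezometer, so vertical flow is downward (recharge condition).

|i_v| ≈ 0.224; vertical flow is downward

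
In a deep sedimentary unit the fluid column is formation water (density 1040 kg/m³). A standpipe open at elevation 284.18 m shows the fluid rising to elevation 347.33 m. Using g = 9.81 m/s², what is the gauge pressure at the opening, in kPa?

P ≈ 644 kPa

Pressure head ψ = h − z = 347.33 − 284.18 = 63.15 m.
P = ρgψ = 1040 × 9.81 × 63.15 = 644282 Pa ≈ 644 kPa.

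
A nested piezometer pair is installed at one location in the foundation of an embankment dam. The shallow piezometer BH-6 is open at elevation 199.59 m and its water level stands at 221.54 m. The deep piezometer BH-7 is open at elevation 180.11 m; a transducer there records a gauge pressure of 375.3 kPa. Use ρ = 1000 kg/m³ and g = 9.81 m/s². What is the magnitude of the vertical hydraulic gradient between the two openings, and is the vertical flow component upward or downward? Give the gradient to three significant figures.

Total head at BH-6: h = 221.54 m (water level in the standpipe).
Pressure head at BH-7: ψ = P/(ρg) = 375.3×1000 / (1000 × 9.81) = 38.26 m.
Total head at BH-7: h = z + ψ = 180.11 + 38.26 = 218.37 m.
Δh = h(BH-6) − h(BH-7) = 221.54 − 218.37 = 3.17 m.
Vertical separation Δz = 199.59 − 180.11 = 19.48 m.
|i_v| = |Δh| / Δz = 3.17 / 19.48 = 0.163.
Head is higher in the shallow piezometer, so vertical flow is downward (recharge condition).

|i_v| ≈ 0.163; vertical flow is downward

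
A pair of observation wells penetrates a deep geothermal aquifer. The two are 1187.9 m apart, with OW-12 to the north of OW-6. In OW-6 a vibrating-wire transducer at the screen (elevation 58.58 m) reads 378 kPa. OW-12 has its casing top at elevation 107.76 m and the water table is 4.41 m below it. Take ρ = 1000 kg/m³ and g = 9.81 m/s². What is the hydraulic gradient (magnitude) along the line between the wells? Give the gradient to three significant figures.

Pressure head at OW-6: ψ = P/(ρg) = 378×1000 / (1000 × 9.81) = 38.53 m.
Total head at OW-6: h = z + ψ = 58.58 + 38.53 = 97.11 m.
Total head at OW-12: h = 107.76 − 4.41 = 103.35 m.
Head difference: h(OW-6) − h(OW-12) = 97.11 − 103.35 = -6.24 m.
Hydraulic gradient: i = |Δh| / L = 6.24 / 1187.9 = 0.00525.

i ≈ 0.00525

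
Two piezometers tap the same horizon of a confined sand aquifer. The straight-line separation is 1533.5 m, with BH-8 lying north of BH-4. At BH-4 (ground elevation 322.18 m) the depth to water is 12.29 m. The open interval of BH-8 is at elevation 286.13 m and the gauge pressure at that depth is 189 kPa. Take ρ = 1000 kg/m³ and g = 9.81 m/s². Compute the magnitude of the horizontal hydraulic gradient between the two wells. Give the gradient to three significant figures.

Total head at BH-4: h = 322.18 − 12.29 = 309.89 m.
Pressure head at BH-8: ψ = P/(ρg) = 189×1000 / (1000 × 9.81) = 19.27 m.
Total head at BH-8: h = z + ψ = 286.13 + 19.27 = 305.40 m.
Head difference: h(BH-4) − h(BH-8) = 309.89 − 305.40 = 4.49 m.
Hydraulic gradient: i = |Δh| / L = 4.49 / 1533.5 = 0.00293.

i ≈ 0.00293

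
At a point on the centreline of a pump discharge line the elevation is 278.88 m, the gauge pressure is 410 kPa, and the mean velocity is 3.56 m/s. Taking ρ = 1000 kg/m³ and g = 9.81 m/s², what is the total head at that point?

Pressure head ψ = P/(ρg) = 410×1000 / (1000 × 9.81) = 41.79 m.
Velocity head = v²/(2g) = 3.56² / (2 × 9.81) = 0.646 m.
h = z + ψ + v²/(2g) = 278.88 + 41.79 + 0.646 = 321.32 m.

h ≈ 321.32 m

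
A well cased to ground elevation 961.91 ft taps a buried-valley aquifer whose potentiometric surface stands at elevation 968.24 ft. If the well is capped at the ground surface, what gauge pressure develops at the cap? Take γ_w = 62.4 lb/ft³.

P ≈ 2.74 psi

Head above the cap: Δh = 968.24 − 961.91 = 6.33 ft.
P = γΔh/144 = 62.4 × 6.33 / 144 = 2.74 psi.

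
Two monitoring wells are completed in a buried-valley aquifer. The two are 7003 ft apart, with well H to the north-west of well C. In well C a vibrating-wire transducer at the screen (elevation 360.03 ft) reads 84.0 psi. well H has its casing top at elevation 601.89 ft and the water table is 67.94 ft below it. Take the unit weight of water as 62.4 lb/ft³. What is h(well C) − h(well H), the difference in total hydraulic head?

Pressure head at well C: ψ = 144·P/γ = 144 × 84.0 / 62.4 = 193.85 ft.
Total head at well C: h = z + ψ = 360.03 + 193.85 = 553.88 ft.
Total head at well H: h = 601.89 − 67.94 = 533.95 ft.
Head difference: h(well C) − h(well H) = 553.88 − 533.95 = 19.93 ft.

Δh ≈ 19.93 ft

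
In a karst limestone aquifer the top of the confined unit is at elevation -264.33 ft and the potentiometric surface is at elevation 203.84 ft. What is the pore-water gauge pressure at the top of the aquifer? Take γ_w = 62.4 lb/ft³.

Pressure head at the aquifer top: ψ = h − z = 203.84 − (-264.33) = 468.17 ft.
P = γψ/144 = 62.4 × 468.17 / 144 = 203 psi.

P ≈ 203 psi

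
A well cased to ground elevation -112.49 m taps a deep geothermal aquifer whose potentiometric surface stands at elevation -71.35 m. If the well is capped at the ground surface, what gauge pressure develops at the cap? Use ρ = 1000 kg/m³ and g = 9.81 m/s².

Head above the cap: Δh = -71.35 − (-112.49) = 41.14 m.
P = ρgΔh = 1000 × 9.81 × 41.14 = 403583 Pa ≈ 404 kPa.

P ≈ 404 kPa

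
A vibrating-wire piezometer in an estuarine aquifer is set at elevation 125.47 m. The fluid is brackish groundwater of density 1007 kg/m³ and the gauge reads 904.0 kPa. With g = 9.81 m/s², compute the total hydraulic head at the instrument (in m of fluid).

h ≈ 216.98 m

ψ = P/(ρg) = 904.0×1000 / (1007 × 9.81) = 91.51 m.
h = z + ψ = 125.47 + 91.51 = 216.98 m.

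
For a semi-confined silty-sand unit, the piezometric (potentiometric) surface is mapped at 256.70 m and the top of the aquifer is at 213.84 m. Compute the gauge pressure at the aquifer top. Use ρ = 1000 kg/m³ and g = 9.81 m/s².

Pressure head at the aquifer top: ψ = h − z = 256.70 − 213.84 = 42.86 m.
P = ρgψ = 1000 × 9.81 × 42.86 = 420457 Pa ≈ 420 kPa.

P ≈ 420 kPa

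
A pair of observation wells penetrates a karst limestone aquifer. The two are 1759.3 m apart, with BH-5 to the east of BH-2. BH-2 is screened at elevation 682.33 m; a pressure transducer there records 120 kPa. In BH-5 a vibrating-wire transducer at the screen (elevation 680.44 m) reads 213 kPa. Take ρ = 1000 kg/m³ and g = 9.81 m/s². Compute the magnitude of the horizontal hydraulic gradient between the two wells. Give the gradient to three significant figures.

Pressure head at BH-2: ψ = P/(ρg) = 120×1000 / (1000 × 9.81) = 12.23 m.
Total head at BH-2: h = z + ψ = 682.33 + 12.23 = 694.56 m.
Pressure head at BH-5: ψ = P/(ρg) = 213×1000 / (1000 × 9.81) = 21.71 m.
Total head at BH-5: h = z + ψ = 680.44 + 21.71 = 702.15 m.
Head difference: h(BH-2) − h(BH-5) = 694.56 − 702.15 = -7.59 m.
Hydraulic gradient: i = |Δh| / L = 7.59 / 1759.3 = 0.00431.

i ≈ 0.00431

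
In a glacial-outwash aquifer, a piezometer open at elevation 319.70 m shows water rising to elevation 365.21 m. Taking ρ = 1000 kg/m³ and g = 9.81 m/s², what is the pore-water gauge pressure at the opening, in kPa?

P ≈ 446 kPa

Pressure head ψ = h − z = 365.21 − 319.70 = 45.51 m.
P = ρgψ = 1000 × 9.81 × 45.51 = 446453 Pa ≈ 446 kPa.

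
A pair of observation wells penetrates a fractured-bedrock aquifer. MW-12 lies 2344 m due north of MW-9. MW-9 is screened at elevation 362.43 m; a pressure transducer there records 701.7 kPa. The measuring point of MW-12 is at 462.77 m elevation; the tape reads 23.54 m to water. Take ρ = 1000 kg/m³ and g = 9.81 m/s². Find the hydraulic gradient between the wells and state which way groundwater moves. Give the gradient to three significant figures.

i ≈ 0.00225; groundwater flows toward the south

Pressure head at MW-9: ψ = P/(ρg) = 701.7×1000 / (1000 × 9.81) = 71.53 m.
Total head at MW-9: h = z + ψ = 362.43 + 71.53 = 433.96 m.
Total head at MW-12: h = 462.77 − 23.54 = 439.23 m.
Head difference: h(MW-9) − h(MW-12) = 433.96 − 439.23 = -5.27 m.
Hydraulic gradient: i = |Δh| / L = 5.27 / 2344 = 0.00225.
Flow is from higher to lower head: from MW-12 toward MW-9, i.e. toward the south.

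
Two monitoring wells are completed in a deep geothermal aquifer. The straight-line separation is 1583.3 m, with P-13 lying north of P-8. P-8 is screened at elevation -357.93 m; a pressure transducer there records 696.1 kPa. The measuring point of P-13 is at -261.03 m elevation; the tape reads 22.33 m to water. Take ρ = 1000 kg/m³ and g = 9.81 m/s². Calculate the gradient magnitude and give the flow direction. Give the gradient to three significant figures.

Pressure head at P-8: ψ = P/(ρg) = 696.1×1000 / (1000 × 9.81) = 70.96 m.
Total head at P-8: h = z + ψ = -357.93 + 70.96 = -286.97 m.
Total head at P-13: h = -261.03 − 22.33 = -283.36 m.
Head difference: h(P-8) − h(P-13) = -286.97 − (-283.36) = -3.61 m.
Hydraulic gradient: i = |Δh| / L = 3.61 / 1583.3 = 0.00228.
Flow is from higher to lower head: from P-13 toward P-8, i.e. toward the south.

i ≈ 0.00228; groundwater flows toward the south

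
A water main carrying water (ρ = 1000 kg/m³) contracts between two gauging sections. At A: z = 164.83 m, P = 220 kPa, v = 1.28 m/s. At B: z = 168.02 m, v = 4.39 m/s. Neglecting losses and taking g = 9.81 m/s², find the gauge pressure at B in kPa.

Pressure head at A: ψ₁ = P₁/(ρg) = 220×1000 / (1000 × 9.81) = 22.43 m.
Velocity heads: v₁²/2g = 1.28²/19.62 = 0.084 m; v₂²/2g = 4.39²/19.62 = 0.982 m.
Total head H = z₁ + ψ₁ + v₁²/2g = 164.83 + 22.43 + 0.084 = 187.34 m.
ψ₂ = H − z₂ − v₂²/2g = 187.34 − 168.02 − 0.982 = 18.34 m.
P₂ = ρgψ₂ = 1000 × 9.81 × 18.34 ≈ 180 kPa.

P₂ ≈ 180 kPa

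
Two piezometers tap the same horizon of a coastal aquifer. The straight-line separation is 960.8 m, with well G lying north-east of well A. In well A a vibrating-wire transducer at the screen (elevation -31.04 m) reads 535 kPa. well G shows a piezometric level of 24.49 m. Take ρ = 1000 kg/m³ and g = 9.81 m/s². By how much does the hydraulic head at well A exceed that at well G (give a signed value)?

Pressure head at well A: ψ = P/(ρg) = 535×1000 / (1000 × 9.81) = 54.54 m.
Total head at well A: h = z + ψ = -31.04 + 54.54 = 23.50 m.
Total head at well G: h = 24.49 m (water level in the piezometer is the total head).
Head difference: h(well A) − h(well G) = 23.50 − 24.49 = -0.99 m.

Δh ≈ -0.99 m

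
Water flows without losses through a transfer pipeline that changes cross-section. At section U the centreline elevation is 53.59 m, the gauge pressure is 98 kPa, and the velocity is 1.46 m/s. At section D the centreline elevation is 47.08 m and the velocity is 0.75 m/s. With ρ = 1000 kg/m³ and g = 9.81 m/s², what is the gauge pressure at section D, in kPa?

Pressure head at U: ψ₁ = P₁/(ρg) = 98×1000 / (1000 × 9.81) = 9.99 m.
Velocity heads: v₁²/2g = 1.46²/19.62 = 0.109 m; v₂²/2g = 0.75²/19.62 = 0.029 m.
Total head H = z₁ + ψ₁ + v₁²/2g = 53.59 + 9.99 + 0.109 = 63.69 m.
ψ₂ = H − z₂ − v₂²/2g = 63.69 − 47.08 − 0.029 = 16.58 m.
P₂ = ρgψ₂ = 1000 × 9.81 × 16.58 ≈ 163 kPa.

P₂ ≈ 163 kPa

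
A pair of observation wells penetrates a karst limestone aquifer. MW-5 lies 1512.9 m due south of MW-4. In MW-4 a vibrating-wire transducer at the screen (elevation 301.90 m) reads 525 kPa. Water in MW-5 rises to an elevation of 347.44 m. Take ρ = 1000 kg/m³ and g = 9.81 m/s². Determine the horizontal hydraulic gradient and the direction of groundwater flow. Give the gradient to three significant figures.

Pressure head at MW-4: ψ = P/(ρg) = 525×1000 / (1000 × 9.81) = 53.52 m.
Total head at MW-4: h = z + ψ = 301.90 + 53.52 = 355.42 m.
Total head at MW-5: h = 347.44 m (water level in the piezometer is the total head).
Head difference: h(MW-4) − h(MW-5) = 355.42 − 347.44 = 7.98 m.
Hydraulic gradient: i = |Δh| / L = 7.98 / 1512.9 = 0.00527.
Flow is from higher to lower head: from MW-4 toward MW-5, i.e. toward the south.

i ≈ 0.00527; groundwater flows toward the south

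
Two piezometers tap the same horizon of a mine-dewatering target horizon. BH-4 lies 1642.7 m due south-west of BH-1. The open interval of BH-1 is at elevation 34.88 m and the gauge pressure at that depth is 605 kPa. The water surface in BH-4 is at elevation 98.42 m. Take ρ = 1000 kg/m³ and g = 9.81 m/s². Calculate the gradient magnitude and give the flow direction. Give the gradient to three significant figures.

Pressure head at BH-1: ψ = P/(ρg) = 605×1000 / (1000 × 9.81) = 61.67 m.
Total head at BH-1: h = z + ψ = 34.88 + 61.67 = 96.55 m.
Total head at BH-4: h = 98.42 m (water level in the piezometer is the total head).
Head difference: h(BH-1) − h(BH-4) = 96.55 − 98.42 = -1.87 m.
Hydraulic gradient: i = |Δh| / L = 1.87 / 1642.7 = 0.00114.
Flow is from higher to lower head: from BH-4 toward BH-1, i.e. toward the north-east.

i ≈ 0.00114; groundwater flows toward the north-east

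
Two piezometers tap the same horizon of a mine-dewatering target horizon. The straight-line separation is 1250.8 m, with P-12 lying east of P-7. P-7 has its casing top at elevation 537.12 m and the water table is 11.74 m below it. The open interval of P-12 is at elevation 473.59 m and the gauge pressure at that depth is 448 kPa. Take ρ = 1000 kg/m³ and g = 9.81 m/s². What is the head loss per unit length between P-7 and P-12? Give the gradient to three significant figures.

Total head at P-7: h = 537.12 − 11.74 = 525.38 m.
Pressure head at P-12: ψ = P/(ρg) = 448×1000 / (1000 × 9.81) = 45.67 m.
Total head at P-12: h = z + ψ = 473.59 + 45.67 = 519.26 m.
Head difference: h(P-7) − h(P-12) = 525.38 − 519.26 = 6.12 m.
Hydraulic gradient: i = |Δh| / L = 6.12 / 1250.8 = 0.00489.

i ≈ 0.00489 m/m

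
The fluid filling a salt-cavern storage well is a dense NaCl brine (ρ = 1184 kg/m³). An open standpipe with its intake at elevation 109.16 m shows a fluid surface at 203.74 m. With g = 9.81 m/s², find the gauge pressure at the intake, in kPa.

Pressure head ψ = h − z = 203.74 − 109.16 = 94.58 m.
P = ρgψ = 1184 × 9.81 × 94.58 = 1098550 Pa ≈ 1100 kPa.

P ≈ 1100 kPa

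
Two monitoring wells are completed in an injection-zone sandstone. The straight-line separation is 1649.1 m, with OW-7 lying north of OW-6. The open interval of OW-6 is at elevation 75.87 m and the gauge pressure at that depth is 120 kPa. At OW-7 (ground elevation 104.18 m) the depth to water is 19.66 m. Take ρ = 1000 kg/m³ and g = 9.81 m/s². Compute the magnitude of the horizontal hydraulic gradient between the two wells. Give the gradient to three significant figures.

i ≈ 0.00217

Pressure head at OW-6: ψ = P/(ρg) = 120×1000 / (1000 × 9.81) = 12.23 m.
Total head at OW-6: h = z + ψ = 75.87 + 12.23 = 88.10 m.
Total head at OW-7: h = 104.18 − 19.66 = 84.52 m.
Head difference: h(OW-6) − h(OW-7) = 88.10 − 84.52 = 3.58 m.
Hydraulic gradient: i = |Δh| / L = 3.58 / 1649.1 = 0.00217.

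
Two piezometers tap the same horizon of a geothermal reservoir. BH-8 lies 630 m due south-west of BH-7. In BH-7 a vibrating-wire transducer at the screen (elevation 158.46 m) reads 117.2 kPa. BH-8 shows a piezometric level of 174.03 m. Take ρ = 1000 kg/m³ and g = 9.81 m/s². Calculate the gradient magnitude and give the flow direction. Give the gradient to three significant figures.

i ≈ 0.00575; groundwater flows toward the north-east

Pressure head at BH-7: ψ = P/(ρg) = 117.2×1000 / (1000 × 9.81) = 11.95 m.
Total head at BH-7: h = z + ψ = 158.46 + 11.95 = 170.41 m.
Total head at BH-8: h = 174.03 m (water level in the piezometer is the total head).
Head difference: h(BH-7) − h(BH-8) = 170.41 − 174.03 = -3.62 m.
Hydraulic gradient: i = |Δh| / L = 3.62 / 630 = 0.00575.
Flow is from higher to lower head: from BH-8 toward BH-7, i.e. toward the north-east.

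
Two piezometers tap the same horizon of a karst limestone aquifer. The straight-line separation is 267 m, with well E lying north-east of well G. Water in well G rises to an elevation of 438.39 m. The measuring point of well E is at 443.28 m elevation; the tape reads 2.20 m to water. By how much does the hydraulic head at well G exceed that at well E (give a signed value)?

Δh ≈ -2.69 m

Total head at well G: h = 438.39 m (water level in the piezometer is the total head).
Total head at well E: h = 443.28 − 2.20 = 441.08 m.
Head difference: h(well G) − h(well E) = 438.39 − 441.08 = -2.69 m.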